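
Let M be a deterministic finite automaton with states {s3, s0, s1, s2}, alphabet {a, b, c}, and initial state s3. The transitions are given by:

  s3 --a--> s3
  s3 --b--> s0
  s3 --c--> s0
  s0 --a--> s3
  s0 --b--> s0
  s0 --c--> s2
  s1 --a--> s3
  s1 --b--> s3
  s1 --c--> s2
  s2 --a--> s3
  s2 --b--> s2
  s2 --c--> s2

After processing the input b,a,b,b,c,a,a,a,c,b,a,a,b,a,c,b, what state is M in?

s0

start at s3
read 'b': s3 → s0
read 'a': s0 → s3
read 'b': s3 → s0
read 'b': s0 → s0
read 'c': s0 → s2
read 'a': s2 → s3
read 'a': s3 → s3
read 'a': s3 → s3
read 'c': s3 → s0
read 'b': s0 → s0
read 'a': s0 → s3
read 'a': s3 → s3
read 'b': s3 → s0
read 'a': s0 → s3
read 'c': s3 → s0
read 'b': s0 → s0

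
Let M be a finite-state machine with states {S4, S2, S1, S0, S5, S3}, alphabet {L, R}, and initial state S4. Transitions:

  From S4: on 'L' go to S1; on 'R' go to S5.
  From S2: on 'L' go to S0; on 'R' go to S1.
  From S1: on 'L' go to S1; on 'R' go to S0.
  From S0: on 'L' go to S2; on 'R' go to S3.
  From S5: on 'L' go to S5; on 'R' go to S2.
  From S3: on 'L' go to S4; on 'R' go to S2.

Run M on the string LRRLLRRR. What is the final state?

S2

S4 → S1 → S0 → S3 → S4 → S1 → S0 → S3 → S2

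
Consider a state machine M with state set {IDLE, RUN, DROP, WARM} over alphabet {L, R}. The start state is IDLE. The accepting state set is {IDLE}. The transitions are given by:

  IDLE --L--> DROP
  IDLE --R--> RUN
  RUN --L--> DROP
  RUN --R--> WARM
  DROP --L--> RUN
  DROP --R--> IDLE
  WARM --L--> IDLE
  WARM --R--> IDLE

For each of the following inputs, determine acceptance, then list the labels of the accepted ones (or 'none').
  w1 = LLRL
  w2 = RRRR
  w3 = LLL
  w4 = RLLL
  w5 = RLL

w1: Trace: IDLE -L-> DROP -L-> RUN -R-> WARM -L-> IDLE  → end IDLE, accepted
w2: Trace: IDLE -R-> RUN -R-> WARM -R-> IDLE -R-> RUN  → end RUN, rejected
w3: Trace: IDLE -L-> DROP -L-> RUN -L-> DROP  → end DROP, rejected
w4: Trace: IDLE -R-> RUN -L-> DROP -L-> RUN -L-> DROP  → end DROP, rejected
w5: Trace: IDLE -R-> RUN -L-> DROP -L-> RUN  → end RUN, rejected

w1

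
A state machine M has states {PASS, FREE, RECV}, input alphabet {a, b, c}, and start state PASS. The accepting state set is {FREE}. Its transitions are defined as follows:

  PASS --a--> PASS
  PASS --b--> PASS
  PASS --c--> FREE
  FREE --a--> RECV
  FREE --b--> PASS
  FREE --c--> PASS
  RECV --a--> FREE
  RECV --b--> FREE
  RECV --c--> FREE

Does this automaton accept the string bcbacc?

No

Trace: PASS -b-> PASS -c-> FREE -b-> PASS -a-> PASS -c-> FREE -c-> PASS
End state PASS is not accepting.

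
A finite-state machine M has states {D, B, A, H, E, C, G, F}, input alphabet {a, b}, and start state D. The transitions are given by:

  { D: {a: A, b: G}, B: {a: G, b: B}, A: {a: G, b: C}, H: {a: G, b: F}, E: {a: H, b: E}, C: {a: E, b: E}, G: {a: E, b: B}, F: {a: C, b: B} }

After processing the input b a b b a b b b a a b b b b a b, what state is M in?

F

Trace: D -b-> G -a-> E -b-> E -b-> E -a-> H -b-> F -b-> B -b-> B -a-> G -a-> E -b-> E -b-> E -b-> E -b-> E -a-> H -b-> F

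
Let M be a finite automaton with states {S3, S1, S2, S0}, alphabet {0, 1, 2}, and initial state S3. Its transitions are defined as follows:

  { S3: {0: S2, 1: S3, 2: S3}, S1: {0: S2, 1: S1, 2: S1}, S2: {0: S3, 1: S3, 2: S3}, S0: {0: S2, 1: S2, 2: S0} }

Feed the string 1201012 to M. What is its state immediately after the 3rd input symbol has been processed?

S2

S3 → S3 → S3 → S2
After 3 symbols: S2.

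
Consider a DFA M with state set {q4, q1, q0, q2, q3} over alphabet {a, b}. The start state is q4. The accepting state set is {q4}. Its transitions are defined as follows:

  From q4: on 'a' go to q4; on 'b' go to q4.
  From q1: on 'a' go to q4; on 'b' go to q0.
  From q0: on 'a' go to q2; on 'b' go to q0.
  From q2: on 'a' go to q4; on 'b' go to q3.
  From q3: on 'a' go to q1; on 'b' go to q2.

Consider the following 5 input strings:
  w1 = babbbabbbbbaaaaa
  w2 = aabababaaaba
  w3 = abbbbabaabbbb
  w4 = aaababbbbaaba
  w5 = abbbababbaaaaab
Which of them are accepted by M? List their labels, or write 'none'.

w1, w2, w3, w4, w5

w1: q4 → q4 → q4 → q4 → q4 → q4 → q4 → q4 → q4 → q4 → q4 → q4 → q4 → q4 → q4 → q4 → q4  → end q4, accepted
w2: q4 → q4 → q4 → q4 → q4 → q4 → q4 → q4 → q4 → q4 → q4 → q4 → q4  → end q4, accepted
w3: q4 → q4 → q4 → q4 → q4 → q4 → q4 → q4 → q4 → q4 → q4 → q4 → q4 → q4  → end q4, accepted
w4: q4 → q4 → q4 → q4 → q4 → q4 → q4 → q4 → q4 → q4 → q4 → q4 → q4 → q4  → end q4, accepted
w5: q4 → q4 → q4 → q4 → q4 → q4 → q4 → q4 → q4 → q4 → q4 → q4 → q4 → q4 → q4 → q4  → end q4, accepted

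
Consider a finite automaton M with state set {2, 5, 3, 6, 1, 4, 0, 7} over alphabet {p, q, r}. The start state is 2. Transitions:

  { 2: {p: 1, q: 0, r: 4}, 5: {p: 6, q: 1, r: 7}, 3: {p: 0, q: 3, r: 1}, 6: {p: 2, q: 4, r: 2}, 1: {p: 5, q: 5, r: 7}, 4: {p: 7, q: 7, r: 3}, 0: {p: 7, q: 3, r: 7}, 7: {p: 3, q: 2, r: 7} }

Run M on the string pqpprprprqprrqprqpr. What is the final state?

Trace: 2 -p-> 1 -q-> 5 -p-> 6 -p-> 2 -r-> 4 -p-> 7 -r-> 7 -p-> 3 -r-> 1 -q-> 5 -p-> 6 -r-> 2 -r-> 4 -q-> 7 -p-> 3 -r-> 1 -q-> 5 -p-> 6 -r-> 2

2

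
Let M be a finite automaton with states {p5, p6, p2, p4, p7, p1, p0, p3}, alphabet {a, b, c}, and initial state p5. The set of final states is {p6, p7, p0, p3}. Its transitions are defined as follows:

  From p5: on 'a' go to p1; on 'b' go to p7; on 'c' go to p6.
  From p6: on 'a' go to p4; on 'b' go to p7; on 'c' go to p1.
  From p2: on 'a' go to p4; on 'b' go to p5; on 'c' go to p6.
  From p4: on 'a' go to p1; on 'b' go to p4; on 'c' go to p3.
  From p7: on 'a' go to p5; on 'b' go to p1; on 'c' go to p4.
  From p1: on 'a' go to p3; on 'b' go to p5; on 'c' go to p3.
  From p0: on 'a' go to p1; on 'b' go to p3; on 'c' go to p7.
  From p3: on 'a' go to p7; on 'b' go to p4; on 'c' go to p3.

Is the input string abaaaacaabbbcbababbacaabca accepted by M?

No

p5 → p1 → p5 → p1 → p3 → p7 → p5 → p6 → p4 → p1 → p5 → p7 → p1 → p3 → p4 → p1 → p5 → p1 → p5 → p7 → p5 → p6 → p4 → p1 → p5 → p6 → p4
End state p4 is not accepting.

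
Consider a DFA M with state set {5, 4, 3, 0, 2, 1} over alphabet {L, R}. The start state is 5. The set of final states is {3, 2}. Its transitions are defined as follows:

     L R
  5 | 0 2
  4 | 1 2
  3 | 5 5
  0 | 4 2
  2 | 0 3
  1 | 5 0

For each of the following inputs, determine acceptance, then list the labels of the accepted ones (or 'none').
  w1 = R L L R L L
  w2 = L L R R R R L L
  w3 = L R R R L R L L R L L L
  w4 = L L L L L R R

w4

w1:
  start at 5
  read 'R': 5 → 2
  read 'L': 2 → 0
  read 'L': 0 → 4
  read 'R': 4 → 2
  read 'L': 2 → 0
  read 'L': 0 → 4
  end 4, rejected
w2:
  start at 5
  read 'L': 5 → 0
  read 'L': 0 → 4
  read 'R': 4 → 2
  read 'R': 2 → 3
  read 'R': 3 → 5
  read 'R': 5 → 2
  read 'L': 2 → 0
  read 'L': 0 → 4
  end 4, rejected
w3:
  start at 5
  read 'L': 5 → 0
  read 'R': 0 → 2
  read 'R': 2 → 3
  read 'R': 3 → 5
  read 'L': 5 → 0
  read 'R': 0 → 2
  read 'L': 2 → 0
  read 'L': 0 → 4
  read 'R': 4 → 2
  read 'L': 2 → 0
  read 'L': 0 → 4
  read 'L': 4 → 1
  end 1, rejected
w4:
  start at 5
  read 'L': 5 → 0
  read 'L': 0 → 4
  read 'L': 4 → 1
  read 'L': 1 → 5
  read 'L': 5 → 0
  read 'R': 0 → 2
  read 'R': 2 → 3
  end 3, accepted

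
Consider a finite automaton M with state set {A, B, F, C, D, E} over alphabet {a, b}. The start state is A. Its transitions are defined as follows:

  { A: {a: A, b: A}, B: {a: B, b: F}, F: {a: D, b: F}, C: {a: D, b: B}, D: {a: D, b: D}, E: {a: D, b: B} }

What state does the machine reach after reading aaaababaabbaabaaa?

A → A → A → A → A → A → A → A → A → A → A → A → A → A → A → A → A → A

A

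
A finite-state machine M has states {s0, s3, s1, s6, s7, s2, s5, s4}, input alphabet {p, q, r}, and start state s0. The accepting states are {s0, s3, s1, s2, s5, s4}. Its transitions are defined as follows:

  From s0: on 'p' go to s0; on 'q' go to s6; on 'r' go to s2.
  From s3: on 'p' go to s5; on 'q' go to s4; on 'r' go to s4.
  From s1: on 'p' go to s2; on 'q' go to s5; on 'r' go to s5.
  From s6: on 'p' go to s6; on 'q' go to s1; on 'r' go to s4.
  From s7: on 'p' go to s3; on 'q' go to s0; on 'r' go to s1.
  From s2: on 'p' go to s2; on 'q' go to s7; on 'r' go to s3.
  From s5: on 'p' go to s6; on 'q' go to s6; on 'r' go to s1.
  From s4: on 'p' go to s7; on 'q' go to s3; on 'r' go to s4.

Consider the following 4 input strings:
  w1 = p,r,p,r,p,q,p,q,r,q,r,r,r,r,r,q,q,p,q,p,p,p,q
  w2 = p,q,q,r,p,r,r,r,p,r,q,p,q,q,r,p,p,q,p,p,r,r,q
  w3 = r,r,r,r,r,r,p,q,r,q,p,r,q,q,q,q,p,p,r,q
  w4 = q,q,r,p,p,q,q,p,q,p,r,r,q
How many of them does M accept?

w1: s0 → s0 → s2 → s2 → s3 → s5 → s6 → s6 → s1 → s5 → s6 → s4 → s4 → s4 → s4 → s4 → s3 → s4 → s7 → s0 → s0 → s0 → s0 → s6  → end s6, rejected
w2: s0 → s0 → s6 → s1 → s5 → s6 → s4 → s4 → s4 → s7 → s1 → s5 → s6 → s1 → s5 → s1 → s2 → s2 → s7 → s3 → s5 → s1 → s5 → s6  → end s6, rejected
w3: s0 → s2 → s3 → s4 → s4 → s4 → s4 → s7 → s0 → s2 → s7 → s3 → s4 → s3 → s4 → s3 → s4 → s7 → s3 → s4 → s3  → end s3, accepted
w4: s0 → s6 → s1 → s5 → s6 → s6 → s1 → s5 → s6 → s1 → s2 → s3 → s4 → s3  → end s3, accepted

2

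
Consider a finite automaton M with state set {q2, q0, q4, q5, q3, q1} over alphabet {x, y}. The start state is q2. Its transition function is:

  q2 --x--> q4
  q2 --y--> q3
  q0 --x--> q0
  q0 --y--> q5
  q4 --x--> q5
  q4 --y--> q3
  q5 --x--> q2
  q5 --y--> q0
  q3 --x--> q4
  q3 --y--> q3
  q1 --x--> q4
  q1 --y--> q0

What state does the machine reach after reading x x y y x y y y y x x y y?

q5

start at q2
read 'x': q2 → q4
read 'x': q4 → q5
read 'y': q5 → q0
read 'y': q0 → q5
read 'x': q5 → q2
read 'y': q2 → q3
read 'y': q3 → q3
read 'y': q3 → q3
read 'y': q3 → q3
read 'x': q3 → q4
read 'x': q4 → q5
read 'y': q5 → q0
read 'y': q0 → q5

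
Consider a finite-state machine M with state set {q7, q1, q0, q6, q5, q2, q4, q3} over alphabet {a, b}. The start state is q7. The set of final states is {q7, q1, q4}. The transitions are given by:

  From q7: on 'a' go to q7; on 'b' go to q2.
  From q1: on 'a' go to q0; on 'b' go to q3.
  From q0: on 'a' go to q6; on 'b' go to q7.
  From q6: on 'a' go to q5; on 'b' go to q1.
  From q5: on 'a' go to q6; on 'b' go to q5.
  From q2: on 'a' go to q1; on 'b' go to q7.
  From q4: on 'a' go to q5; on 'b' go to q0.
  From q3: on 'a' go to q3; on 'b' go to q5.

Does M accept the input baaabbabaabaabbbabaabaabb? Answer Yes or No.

Trace: q7 -b-> q2 -a-> q1 -a-> q0 -a-> q6 -b-> q1 -b-> q3 -a-> q3 -b-> q5 -a-> q6 -a-> q5 -b-> q5 -a-> q6 -a-> q5 -b-> q5 -b-> q5 -b-> q5 -a-> q6 -b-> q1 -a-> q0 -a-> q6 -b-> q1 -a-> q0 -a-> q6 -b-> q1 -b-> q3
End state q3 is not accepting.

No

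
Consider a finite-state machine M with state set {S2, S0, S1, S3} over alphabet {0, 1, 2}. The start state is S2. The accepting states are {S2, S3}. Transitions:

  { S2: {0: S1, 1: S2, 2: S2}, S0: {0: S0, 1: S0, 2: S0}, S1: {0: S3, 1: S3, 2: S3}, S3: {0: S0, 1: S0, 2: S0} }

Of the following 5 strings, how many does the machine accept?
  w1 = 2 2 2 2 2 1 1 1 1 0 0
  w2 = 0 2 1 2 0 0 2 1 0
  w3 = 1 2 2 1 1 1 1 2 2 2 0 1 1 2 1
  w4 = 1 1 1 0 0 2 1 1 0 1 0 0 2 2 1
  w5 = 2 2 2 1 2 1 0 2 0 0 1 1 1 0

w1: Trace: S2 -2-> S2 -2-> S2 -2-> S2 -2-> S2 -2-> S2 -1-> S2 -1-> S2 -1-> S2 -1-> S2 -0-> S1 -0-> S3  → end S3, accepted
w2: Trace: S2 -0-> S1 -2-> S3 -1-> S0 -2-> S0 -0-> S0 -0-> S0 -2-> S0 -1-> S0 -0-> S0  → end S0, rejected
w3: Trace: S2 -1-> S2 -2-> S2 -2-> S2 -1-> S2 -1-> S2 -1-> S2 -1-> S2 -2-> S2 -2-> S2 -2-> S2 -0-> S1 -1-> S3 -1-> S0 -2-> S0 -1-> S0  → end S0, rejected
w4: Trace: S2 -1-> S2 -1-> S2 -1-> S2 -0-> S1 -0-> S3 -2-> S0 -1-> S0 -1-> S0 -0-> S0 -1-> S0 -0-> S0 -0-> S0 -2-> S0 -2-> S0 -1-> S0  → end S0, rejected
w5: Trace: S2 -2-> S2 -2-> S2 -2-> S2 -1-> S2 -2-> S2 -1-> S2 -0-> S1 -2-> S3 -0-> S0 -0-> S0 -1-> S0 -1-> S0 -1-> S0 -0-> S0  → end S0, rejected

1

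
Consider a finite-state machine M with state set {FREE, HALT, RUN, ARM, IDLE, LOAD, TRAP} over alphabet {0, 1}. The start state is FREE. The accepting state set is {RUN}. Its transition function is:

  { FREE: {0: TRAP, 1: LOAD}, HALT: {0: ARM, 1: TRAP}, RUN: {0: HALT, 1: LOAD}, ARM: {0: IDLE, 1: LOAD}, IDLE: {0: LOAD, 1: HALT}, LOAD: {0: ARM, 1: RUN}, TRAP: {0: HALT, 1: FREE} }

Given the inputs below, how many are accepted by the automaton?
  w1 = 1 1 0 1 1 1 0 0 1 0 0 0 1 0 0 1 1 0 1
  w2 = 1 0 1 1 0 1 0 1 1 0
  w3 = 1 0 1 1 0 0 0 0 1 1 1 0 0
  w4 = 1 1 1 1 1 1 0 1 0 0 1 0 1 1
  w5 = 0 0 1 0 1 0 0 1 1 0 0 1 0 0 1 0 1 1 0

w1: FREE → LOAD → RUN → HALT → TRAP → FREE → LOAD → ARM → IDLE → HALT → ARM → IDLE → LOAD → RUN → HALT → ARM → LOAD → RUN → HALT → TRAP  → end TRAP, rejected
w2: FREE → LOAD → ARM → LOAD → RUN → HALT → TRAP → HALT → TRAP → FREE → TRAP  → end TRAP, rejected
w3: FREE → LOAD → ARM → LOAD → RUN → HALT → ARM → IDLE → LOAD → RUN → LOAD → RUN → HALT → ARM  → end ARM, rejected
w4: FREE → LOAD → RUN → LOAD → RUN → LOAD → RUN → HALT → TRAP → HALT → ARM → LOAD → ARM → LOAD → RUN  → end RUN, accepted
w5: FREE → TRAP → HALT → TRAP → HALT → TRAP → HALT → ARM → LOAD → RUN → HALT → ARM → LOAD → ARM → IDLE → HALT → ARM → LOAD → RUN → HALT  → end HALT, rejected

1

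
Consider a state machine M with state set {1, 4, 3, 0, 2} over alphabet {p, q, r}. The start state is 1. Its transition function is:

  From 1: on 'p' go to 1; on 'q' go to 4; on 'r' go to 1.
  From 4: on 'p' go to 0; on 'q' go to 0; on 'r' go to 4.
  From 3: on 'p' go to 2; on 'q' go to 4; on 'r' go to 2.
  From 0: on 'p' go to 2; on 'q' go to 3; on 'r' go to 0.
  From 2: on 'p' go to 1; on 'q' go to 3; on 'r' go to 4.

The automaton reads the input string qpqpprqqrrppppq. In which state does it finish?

1 → 4 → 0 → 3 → 2 → 1 → 1 → 4 → 0 → 0 → 0 → 2 → 1 → 1 → 1 → 4

4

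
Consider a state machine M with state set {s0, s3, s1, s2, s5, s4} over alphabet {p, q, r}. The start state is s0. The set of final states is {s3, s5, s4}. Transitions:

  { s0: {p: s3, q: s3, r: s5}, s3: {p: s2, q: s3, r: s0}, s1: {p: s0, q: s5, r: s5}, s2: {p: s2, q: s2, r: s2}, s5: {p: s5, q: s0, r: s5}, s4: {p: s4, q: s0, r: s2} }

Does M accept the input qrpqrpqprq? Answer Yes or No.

Trace: s0 -q-> s3 -r-> s0 -p-> s3 -q-> s3 -r-> s0 -p-> s3 -q-> s3 -p-> s2 -r-> s2 -q-> s2
End state s2 is not accepting.

No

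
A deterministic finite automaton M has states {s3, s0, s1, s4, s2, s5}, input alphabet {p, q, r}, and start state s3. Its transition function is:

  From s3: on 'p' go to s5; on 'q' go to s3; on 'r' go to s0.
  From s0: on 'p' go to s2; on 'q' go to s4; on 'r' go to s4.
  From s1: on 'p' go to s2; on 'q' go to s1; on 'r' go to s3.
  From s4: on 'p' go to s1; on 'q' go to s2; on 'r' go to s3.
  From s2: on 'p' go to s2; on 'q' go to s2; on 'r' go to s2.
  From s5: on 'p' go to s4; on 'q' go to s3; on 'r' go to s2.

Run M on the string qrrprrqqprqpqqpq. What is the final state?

start at s3
read 'q': s3 → s3
read 'r': s3 → s0
read 'r': s0 → s4
read 'p': s4 → s1
read 'r': s1 → s3
read 'r': s3 → s0
read 'q': s0 → s4
read 'q': s4 → s2
read 'p': s2 → s2
read 'r': s2 → s2
read 'q': s2 → s2
read 'p': s2 → s2
read 'q': s2 → s2
read 'q': s2 → s2
read 'p': s2 → s2
read 'q': s2 → s2

s2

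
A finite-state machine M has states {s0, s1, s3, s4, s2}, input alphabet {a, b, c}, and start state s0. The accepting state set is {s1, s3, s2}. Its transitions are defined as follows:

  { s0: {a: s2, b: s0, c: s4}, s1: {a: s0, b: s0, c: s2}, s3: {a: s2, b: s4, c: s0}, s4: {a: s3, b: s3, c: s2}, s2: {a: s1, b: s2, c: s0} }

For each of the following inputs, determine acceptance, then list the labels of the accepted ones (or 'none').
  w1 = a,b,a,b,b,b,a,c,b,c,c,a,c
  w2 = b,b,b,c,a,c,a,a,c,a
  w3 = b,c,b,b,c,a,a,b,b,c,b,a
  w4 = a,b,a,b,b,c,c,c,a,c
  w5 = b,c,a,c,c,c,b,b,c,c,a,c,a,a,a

w1, w2, w3

w1: s0 → s2 → s2 → s1 → s0 → s0 → s0 → s2 → s0 → s0 → s4 → s2 → s1 → s2  → end s2, accepted
w2: s0 → s0 → s0 → s0 → s4 → s3 → s0 → s2 → s1 → s2 → s1  → end s1, accepted
w3: s0 → s0 → s4 → s3 → s4 → s2 → s1 → s0 → s0 → s0 → s4 → s3 → s2  → end s2, accepted
w4: s0 → s2 → s2 → s1 → s0 → s0 → s4 → s2 → s0 → s2 → s0  → end s0, rejected
w5: s0 → s0 → s4 → s3 → s0 → s4 → s2 → s2 → s2 → s0 → s4 → s3 → s0 → s2 → s1 → s0  → end s0, rejected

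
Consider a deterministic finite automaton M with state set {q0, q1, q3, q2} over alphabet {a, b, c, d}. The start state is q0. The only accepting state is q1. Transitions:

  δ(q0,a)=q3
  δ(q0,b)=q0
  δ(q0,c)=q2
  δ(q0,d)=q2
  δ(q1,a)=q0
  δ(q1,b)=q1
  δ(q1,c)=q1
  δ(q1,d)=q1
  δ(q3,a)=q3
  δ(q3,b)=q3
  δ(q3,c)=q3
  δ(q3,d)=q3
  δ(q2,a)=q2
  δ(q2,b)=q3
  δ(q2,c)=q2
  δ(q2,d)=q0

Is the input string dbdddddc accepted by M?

No

Trace: q0 -d-> q2 -b-> q3 -d-> q3 -d-> q3 -d-> q3 -d-> q3 -d-> q3 -c-> q3
End state q3 is not accepting.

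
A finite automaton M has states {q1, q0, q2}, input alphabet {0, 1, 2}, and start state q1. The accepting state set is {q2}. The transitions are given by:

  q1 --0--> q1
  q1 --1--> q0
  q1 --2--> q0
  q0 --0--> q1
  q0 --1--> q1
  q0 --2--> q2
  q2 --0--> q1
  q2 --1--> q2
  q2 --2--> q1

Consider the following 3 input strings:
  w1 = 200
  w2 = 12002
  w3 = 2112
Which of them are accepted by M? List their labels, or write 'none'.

w1:
  start at q1
  read '2': q1 → q0
  read '0': q0 → q1
  read '0': q1 → q1
  end q1, rejected
w2:
  start at q1
  read '1': q1 → q0
  read '2': q0 → q2
  read '0': q2 → q1
  read '0': q1 → q1
  read '2': q1 → q0
  end q0, rejected
w3:
  start at q1
  read '2': q1 → q0
  read '1': q0 → q1
  read '1': q1 → q0
  read '2': q0 → q2
  end q2, accepted

w3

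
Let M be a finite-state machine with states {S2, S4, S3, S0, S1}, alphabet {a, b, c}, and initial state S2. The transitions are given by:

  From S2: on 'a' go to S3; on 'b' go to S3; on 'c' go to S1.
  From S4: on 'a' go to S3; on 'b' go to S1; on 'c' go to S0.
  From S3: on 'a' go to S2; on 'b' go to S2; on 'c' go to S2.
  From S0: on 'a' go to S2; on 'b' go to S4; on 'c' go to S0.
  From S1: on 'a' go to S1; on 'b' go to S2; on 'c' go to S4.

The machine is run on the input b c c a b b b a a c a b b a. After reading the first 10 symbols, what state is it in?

S1

start at S2
read 'b': S2 → S3
read 'c': S3 → S2
read 'c': S2 → S1
read 'a': S1 → S1
read 'b': S1 → S2
read 'b': S2 → S3
read 'b': S3 → S2
read 'a': S2 → S3
read 'a': S3 → S2
read 'c': S2 → S1
After 10 symbols: S1.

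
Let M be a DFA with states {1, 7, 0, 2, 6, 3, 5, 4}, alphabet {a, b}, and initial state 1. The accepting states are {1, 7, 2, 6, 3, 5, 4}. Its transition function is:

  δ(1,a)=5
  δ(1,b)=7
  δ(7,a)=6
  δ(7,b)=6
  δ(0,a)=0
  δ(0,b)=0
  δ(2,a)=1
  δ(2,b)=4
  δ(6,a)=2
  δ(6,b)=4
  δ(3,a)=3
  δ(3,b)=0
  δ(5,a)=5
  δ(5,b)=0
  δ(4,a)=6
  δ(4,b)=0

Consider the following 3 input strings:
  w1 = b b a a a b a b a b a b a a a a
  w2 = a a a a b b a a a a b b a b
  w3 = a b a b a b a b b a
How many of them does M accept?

w1: 1 → 7 → 6 → 2 → 1 → 5 → 0 → 0 → 0 → 0 → 0 → 0 → 0 → 0 → 0 → 0 → 0  → end 0, rejected
w2: 1 → 5 → 5 → 5 → 5 → 0 → 0 → 0 → 0 → 0 → 0 → 0 → 0 → 0 → 0  → end 0, rejected
w3: 1 → 5 → 0 → 0 → 0 → 0 → 0 → 0 → 0 → 0 → 0  → end 0, rejected

0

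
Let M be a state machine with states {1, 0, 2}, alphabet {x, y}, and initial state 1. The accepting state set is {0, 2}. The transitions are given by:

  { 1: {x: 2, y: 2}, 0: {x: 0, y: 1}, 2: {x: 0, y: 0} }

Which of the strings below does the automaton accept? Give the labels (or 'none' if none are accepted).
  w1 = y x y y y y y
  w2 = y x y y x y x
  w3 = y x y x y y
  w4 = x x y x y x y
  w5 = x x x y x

w1, w2, w5

w1:
  start at 1
  read 'y': 1 → 2
  read 'x': 2 → 0
  read 'y': 0 → 1
  read 'y': 1 → 2
  read 'y': 2 → 0
  read 'y': 0 → 1
  read 'y': 1 → 2
  end 2, accepted
w2:
  start at 1
  read 'y': 1 → 2
  read 'x': 2 → 0
  read 'y': 0 → 1
  read 'y': 1 → 2
  read 'x': 2 → 0
  read 'y': 0 → 1
  read 'x': 1 → 2
  end 2, accepted
w3:
  start at 1
  read 'y': 1 → 2
  read 'x': 2 → 0
  read 'y': 0 → 1
  read 'x': 1 → 2
  read 'y': 2 → 0
  read 'y': 0 → 1
  end 1, rejected
w4:
  start at 1
  read 'x': 1 → 2
  read 'x': 2 → 0
  read 'y': 0 → 1
  read 'x': 1 → 2
  read 'y': 2 → 0
  read 'x': 0 → 0
  read 'y': 0 → 1
  end 1, rejected
w5:
  start at 1
  read 'x': 1 → 2
  read 'x': 2 → 0
  read 'x': 0 → 0
  read 'y': 0 → 1
  read 'x': 1 → 2
  end 2, accepted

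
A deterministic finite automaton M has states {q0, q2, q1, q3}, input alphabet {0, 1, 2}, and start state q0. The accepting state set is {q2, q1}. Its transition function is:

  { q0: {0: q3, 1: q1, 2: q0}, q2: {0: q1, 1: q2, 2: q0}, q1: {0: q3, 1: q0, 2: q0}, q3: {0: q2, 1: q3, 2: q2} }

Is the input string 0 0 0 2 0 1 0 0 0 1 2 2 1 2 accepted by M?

q0 → q3 → q2 → q1 → q0 → q3 → q3 → q2 → q1 → q3 → q3 → q2 → q0 → q1 → q0
End state q0 is not accepting.

No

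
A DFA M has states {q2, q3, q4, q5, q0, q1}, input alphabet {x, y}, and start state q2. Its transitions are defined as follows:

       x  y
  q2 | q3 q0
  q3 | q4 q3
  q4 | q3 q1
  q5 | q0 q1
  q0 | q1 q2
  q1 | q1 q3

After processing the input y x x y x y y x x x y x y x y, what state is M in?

start at q2
read 'y': q2 → q0
read 'x': q0 → q1
read 'x': q1 → q1
read 'y': q1 → q3
read 'x': q3 → q4
read 'y': q4 → q1
read 'y': q1 → q3
read 'x': q3 → q4
read 'x': q4 → q3
read 'x': q3 → q4
read 'y': q4 → q1
read 'x': q1 → q1
read 'y': q1 → q3
read 'x': q3 → q4
read 'y': q4 → q1

q1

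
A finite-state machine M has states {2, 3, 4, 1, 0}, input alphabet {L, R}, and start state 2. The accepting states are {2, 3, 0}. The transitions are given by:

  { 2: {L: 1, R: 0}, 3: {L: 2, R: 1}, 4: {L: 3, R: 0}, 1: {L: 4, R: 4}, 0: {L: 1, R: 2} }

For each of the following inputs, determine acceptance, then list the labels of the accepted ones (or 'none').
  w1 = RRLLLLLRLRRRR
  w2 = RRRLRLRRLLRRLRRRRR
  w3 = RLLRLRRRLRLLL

w1, w2

w1: Trace: 2 -R-> 0 -R-> 2 -L-> 1 -L-> 4 -L-> 3 -L-> 2 -L-> 1 -R-> 4 -L-> 3 -R-> 1 -R-> 4 -R-> 0 -R-> 2  → end 2, accepted
w2: Trace: 2 -R-> 0 -R-> 2 -R-> 0 -L-> 1 -R-> 4 -L-> 3 -R-> 1 -R-> 4 -L-> 3 -L-> 2 -R-> 0 -R-> 2 -L-> 1 -R-> 4 -R-> 0 -R-> 2 -R-> 0 -R-> 2  → end 2, accepted
w3: Trace: 2 -R-> 0 -L-> 1 -L-> 4 -R-> 0 -L-> 1 -R-> 4 -R-> 0 -R-> 2 -L-> 1 -R-> 4 -L-> 3 -L-> 2 -L-> 1  → end 1, rejected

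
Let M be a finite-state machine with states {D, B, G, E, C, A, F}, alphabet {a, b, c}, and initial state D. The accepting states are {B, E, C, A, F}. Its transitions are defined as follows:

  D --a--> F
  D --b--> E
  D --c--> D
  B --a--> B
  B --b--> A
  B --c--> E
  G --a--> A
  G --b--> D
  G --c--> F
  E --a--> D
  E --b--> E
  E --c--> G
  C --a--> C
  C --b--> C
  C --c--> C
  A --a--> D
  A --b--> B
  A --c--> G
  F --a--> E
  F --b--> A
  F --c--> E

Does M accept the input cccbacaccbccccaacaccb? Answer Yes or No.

Trace: D -c-> D -c-> D -c-> D -b-> E -a-> D -c-> D -a-> F -c-> E -c-> G -b-> D -c-> D -c-> D -c-> D -c-> D -a-> F -a-> E -c-> G -a-> A -c-> G -c-> F -b-> A
End state A is accepting.

Yes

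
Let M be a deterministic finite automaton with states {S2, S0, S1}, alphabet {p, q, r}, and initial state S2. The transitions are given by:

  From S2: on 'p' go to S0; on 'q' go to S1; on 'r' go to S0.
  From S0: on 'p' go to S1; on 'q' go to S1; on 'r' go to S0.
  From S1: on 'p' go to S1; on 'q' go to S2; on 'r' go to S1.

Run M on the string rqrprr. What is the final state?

S1

S2 → S0 → S1 → S1 → S1 → S1 → S1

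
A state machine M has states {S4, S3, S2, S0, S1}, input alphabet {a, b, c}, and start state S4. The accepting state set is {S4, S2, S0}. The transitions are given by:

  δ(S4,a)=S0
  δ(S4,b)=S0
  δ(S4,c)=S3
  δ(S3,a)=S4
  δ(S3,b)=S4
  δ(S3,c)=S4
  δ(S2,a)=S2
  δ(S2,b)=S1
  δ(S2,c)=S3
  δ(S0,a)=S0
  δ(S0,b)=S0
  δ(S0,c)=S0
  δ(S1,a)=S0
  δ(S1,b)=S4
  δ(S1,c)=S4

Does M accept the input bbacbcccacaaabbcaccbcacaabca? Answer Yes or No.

S4 → S0 → S0 → S0 → S0 → S0 → S0 → S0 → S0 → S0 → S0 → S0 → S0 → S0 → S0 → S0 → S0 → S0 → S0 → S0 → S0 → S0 → S0 → S0 → S0 → S0 → S0 → S0 → S0
End state S0 is accepting.

Yes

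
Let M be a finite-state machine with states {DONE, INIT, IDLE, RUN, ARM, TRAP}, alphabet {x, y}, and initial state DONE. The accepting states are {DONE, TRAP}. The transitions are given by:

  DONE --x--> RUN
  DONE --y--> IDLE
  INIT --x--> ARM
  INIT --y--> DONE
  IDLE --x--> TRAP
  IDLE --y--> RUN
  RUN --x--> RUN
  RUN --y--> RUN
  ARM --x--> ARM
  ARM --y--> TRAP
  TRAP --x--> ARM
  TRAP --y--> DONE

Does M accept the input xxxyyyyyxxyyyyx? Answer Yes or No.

No

DONE → RUN → RUN → RUN → RUN → RUN → RUN → RUN → RUN → RUN → RUN → RUN → RUN → RUN → RUN → RUN
End state RUN is not accepting.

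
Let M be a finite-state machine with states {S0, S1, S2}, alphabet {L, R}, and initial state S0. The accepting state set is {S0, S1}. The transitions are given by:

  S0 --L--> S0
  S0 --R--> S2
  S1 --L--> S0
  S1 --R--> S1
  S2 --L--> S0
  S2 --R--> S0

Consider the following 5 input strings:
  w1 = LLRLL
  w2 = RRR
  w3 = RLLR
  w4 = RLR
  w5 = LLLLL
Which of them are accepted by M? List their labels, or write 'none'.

w1: S0 → S0 → S0 → S2 → S0 → S0  → end S0, accepted
w2: S0 → S2 → S0 → S2  → end S2, rejected
w3: S0 → S2 → S0 → S0 → S2  → end S2, rejected
w4: S0 → S2 → S0 → S2  → end S2, rejected
w5: S0 → S0 → S0 → S0 → S0 → S0  → end S0, accepted

w1, w5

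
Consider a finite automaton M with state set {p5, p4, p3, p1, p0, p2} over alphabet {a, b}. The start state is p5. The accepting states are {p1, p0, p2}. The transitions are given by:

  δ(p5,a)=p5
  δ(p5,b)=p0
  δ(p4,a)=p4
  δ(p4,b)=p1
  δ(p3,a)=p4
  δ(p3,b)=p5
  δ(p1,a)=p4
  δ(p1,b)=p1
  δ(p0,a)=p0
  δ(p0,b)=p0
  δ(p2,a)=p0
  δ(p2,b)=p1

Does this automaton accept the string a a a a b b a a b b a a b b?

Yes

start at p5
read 'a': p5 → p5
read 'a': p5 → p5
read 'a': p5 → p5
read 'a': p5 → p5
read 'b': p5 → p0
read 'b': p0 → p0
read 'a': p0 → p0
read 'a': p0 → p0
read 'b': p0 → p0
read 'b': p0 → p0
read 'a': p0 → p0
read 'a': p0 → p0
read 'b': p0 → p0
read 'b': p0 → p0
End state p0 is accepting.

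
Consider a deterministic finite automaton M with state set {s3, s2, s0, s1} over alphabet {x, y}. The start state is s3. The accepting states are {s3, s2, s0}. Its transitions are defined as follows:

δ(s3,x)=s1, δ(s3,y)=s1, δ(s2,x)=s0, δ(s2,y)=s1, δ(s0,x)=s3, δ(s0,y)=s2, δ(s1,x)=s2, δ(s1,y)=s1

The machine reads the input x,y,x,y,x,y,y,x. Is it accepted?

Trace: s3 -x-> s1 -y-> s1 -x-> s2 -y-> s1 -x-> s2 -y-> s1 -y-> s1 -x-> s2
End state s2 is accepting.

Yes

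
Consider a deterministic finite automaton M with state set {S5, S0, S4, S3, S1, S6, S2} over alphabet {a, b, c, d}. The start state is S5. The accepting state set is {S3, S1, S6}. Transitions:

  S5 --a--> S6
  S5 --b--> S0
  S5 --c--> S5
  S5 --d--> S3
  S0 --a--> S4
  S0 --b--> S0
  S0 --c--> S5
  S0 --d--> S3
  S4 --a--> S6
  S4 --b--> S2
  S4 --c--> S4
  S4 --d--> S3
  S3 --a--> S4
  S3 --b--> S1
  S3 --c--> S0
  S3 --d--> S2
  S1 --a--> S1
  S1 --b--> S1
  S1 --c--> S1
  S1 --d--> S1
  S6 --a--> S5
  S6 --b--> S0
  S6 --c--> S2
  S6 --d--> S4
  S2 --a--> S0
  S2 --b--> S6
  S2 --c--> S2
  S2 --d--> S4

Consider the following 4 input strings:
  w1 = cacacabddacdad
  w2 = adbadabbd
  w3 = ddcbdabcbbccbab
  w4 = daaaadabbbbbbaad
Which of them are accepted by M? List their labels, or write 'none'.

w1: Trace: S5 -c-> S5 -a-> S6 -c-> S2 -a-> S0 -c-> S5 -a-> S6 -b-> S0 -d-> S3 -d-> S2 -a-> S0 -c-> S5 -d-> S3 -a-> S4 -d-> S3  → end S3, accepted
w2: Trace: S5 -a-> S6 -d-> S4 -b-> S2 -a-> S0 -d-> S3 -a-> S4 -b-> S2 -b-> S6 -d-> S4  → end S4, rejected
w3: Trace: S5 -d-> S3 -d-> S2 -c-> S2 -b-> S6 -d-> S4 -a-> S6 -b-> S0 -c-> S5 -b-> S0 -b-> S0 -c-> S5 -c-> S5 -b-> S0 -a-> S4 -b-> S2  → end S2, rejected
w4: Trace: S5 -d-> S3 -a-> S4 -a-> S6 -a-> S5 -a-> S6 -d-> S4 -a-> S6 -b-> S0 -b-> S0 -b-> S0 -b-> S0 -b-> S0 -b-> S0 -a-> S4 -a-> S6 -d-> S4  → end S4, rejected

w1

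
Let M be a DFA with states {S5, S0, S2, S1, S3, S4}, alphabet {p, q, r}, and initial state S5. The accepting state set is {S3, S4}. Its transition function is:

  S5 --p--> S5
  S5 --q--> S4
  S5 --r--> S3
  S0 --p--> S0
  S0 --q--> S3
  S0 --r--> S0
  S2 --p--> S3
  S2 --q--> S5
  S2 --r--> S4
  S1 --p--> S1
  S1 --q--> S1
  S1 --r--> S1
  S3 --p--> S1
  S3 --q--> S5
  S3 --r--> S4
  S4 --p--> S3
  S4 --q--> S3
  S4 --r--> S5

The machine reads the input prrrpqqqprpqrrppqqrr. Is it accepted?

start at S5
read 'p': S5 → S5
read 'r': S5 → S3
read 'r': S3 → S4
read 'r': S4 → S5
read 'p': S5 → S5
read 'q': S5 → S4
read 'q': S4 → S3
read 'q': S3 → S5
read 'p': S5 → S5
read 'r': S5 → S3
read 'p': S3 → S1
read 'q': S1 → S1
read 'r': S1 → S1
read 'r': S1 → S1
read 'p': S1 → S1
read 'p': S1 → S1
read 'q': S1 → S1
read 'q': S1 → S1
read 'r': S1 → S1
read 'r': S1 → S1
End state S1 is not accepting.

No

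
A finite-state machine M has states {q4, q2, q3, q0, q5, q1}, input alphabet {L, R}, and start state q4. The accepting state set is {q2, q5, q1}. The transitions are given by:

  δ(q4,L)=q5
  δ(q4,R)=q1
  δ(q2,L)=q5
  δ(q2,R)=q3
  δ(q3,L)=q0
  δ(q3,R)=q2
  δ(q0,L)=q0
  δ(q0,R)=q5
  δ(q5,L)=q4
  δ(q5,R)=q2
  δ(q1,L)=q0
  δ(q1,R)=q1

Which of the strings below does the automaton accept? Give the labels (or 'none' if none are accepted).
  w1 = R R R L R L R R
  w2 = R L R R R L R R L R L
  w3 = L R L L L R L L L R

w1: q4 → q1 → q1 → q1 → q0 → q5 → q4 → q1 → q1  → end q1, accepted
w2: q4 → q1 → q0 → q5 → q2 → q3 → q0 → q5 → q2 → q5 → q2 → q5  → end q5, accepted
w3: q4 → q5 → q2 → q5 → q4 → q5 → q2 → q5 → q4 → q5 → q2  → end q2, accepted

w1, w2, w3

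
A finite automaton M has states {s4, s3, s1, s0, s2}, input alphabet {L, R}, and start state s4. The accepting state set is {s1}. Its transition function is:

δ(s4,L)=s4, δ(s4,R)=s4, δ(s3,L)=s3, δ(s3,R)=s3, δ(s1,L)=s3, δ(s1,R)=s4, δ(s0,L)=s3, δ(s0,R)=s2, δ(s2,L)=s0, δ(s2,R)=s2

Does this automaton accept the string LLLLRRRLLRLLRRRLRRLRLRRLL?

s4 → s4 → s4 → s4 → s4 → s4 → s4 → s4 → s4 → s4 → s4 → s4 → s4 → s4 → s4 → s4 → s4 → s4 → s4 → s4 → s4 → s4 → s4 → s4 → s4 → s4
End state s4 is not accepting.

No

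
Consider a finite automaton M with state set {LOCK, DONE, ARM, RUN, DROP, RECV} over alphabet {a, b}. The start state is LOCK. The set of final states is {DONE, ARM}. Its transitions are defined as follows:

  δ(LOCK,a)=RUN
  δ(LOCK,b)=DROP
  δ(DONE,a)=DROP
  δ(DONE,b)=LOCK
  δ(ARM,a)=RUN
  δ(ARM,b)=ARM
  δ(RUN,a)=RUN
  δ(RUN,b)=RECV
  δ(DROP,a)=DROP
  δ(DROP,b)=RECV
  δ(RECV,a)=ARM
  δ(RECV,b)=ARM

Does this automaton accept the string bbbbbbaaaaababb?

LOCK → DROP → RECV → ARM → ARM → ARM → ARM → RUN → RUN → RUN → RUN → RUN → RECV → ARM → ARM → ARM
End state ARM is accepting.

Yes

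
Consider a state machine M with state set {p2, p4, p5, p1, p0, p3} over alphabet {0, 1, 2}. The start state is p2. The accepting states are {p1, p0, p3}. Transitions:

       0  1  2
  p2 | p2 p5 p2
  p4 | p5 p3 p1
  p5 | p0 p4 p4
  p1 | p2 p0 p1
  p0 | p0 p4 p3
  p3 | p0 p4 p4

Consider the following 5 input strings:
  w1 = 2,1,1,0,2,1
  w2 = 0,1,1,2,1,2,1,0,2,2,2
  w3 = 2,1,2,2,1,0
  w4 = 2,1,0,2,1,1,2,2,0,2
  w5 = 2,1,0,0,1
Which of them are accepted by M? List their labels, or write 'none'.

w1:
  start at p2
  read '2': p2 → p2
  read '1': p2 → p5
  read '1': p5 → p4
  read '0': p4 → p5
  read '2': p5 → p4
  read '1': p4 → p3
  end p3, accepted
w2:
  start at p2
  read '0': p2 → p2
  read '1': p2 → p5
  read '1': p5 → p4
  read '2': p4 → p1
  read '1': p1 → p0
  read '2': p0 → p3
  read '1': p3 → p4
  read '0': p4 → p5
  read '2': p5 → p4
  read '2': p4 → p1
  read '2': p1 → p1
  end p1, accepted
w3:
  start at p2
  read '2': p2 → p2
  read '1': p2 → p5
  read '2': p5 → p4
  read '2': p4 → p1
  read '1': p1 → p0
  read '0': p0 → p0
  end p0, accepted
w4:
  start at p2
  read '2': p2 → p2
  read '1': p2 → p5
  read '0': p5 → p0
  read '2': p0 → p3
  read '1': p3 → p4
  read '1': p4 → p3
  read '2': p3 → p4
  read '2': p4 → p1
  read '0': p1 → p2
  read '2': p2 → p2
  end p2, rejected
w5:
  start at p2
  read '2': p2 → p2
  read '1': p2 → p5
  read '0': p5 → p0
  read '0': p0 → p0
  read '1': p0 → p4
  end p4, rejected

w1, w2, w3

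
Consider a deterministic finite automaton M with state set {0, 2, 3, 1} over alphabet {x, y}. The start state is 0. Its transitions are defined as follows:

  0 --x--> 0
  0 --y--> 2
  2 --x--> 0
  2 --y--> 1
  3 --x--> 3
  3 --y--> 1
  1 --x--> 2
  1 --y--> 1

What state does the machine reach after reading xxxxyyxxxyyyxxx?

0

start at 0
read 'x': 0 → 0
read 'x': 0 → 0
read 'x': 0 → 0
read 'x': 0 → 0
read 'y': 0 → 2
read 'y': 2 → 1
read 'x': 1 → 2
read 'x': 2 → 0
read 'x': 0 → 0
read 'y': 0 → 2
read 'y': 2 → 1
read 'y': 1 → 1
read 'x': 1 → 2
read 'x': 2 → 0
read 'x': 0 → 0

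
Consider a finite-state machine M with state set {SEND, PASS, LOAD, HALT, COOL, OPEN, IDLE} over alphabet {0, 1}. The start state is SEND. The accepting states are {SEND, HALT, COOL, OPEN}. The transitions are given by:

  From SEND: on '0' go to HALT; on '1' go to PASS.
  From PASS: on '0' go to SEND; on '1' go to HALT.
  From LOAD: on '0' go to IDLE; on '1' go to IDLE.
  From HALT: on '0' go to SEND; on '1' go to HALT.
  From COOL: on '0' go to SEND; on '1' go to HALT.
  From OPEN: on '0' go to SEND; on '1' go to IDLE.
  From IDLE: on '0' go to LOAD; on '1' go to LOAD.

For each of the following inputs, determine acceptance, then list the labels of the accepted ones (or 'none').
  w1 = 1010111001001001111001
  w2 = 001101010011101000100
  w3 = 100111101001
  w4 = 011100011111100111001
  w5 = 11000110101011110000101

w1:
  start at SEND
  read '1': SEND → PASS
  read '0': PASS → SEND
  read '1': SEND → PASS
  read '0': PASS → SEND
  read '1': SEND → PASS
  read '1': PASS → HALT
  read '1': HALT → HALT
  read '0': HALT → SEND
  read '0': SEND → HALT
  read '1': HALT → HALT
  read '0': HALT → SEND
  read '0': SEND → HALT
  read '1': HALT → HALT
  read '0': HALT → SEND
  read '0': SEND → HALT
  read '1': HALT → HALT
  read '1': HALT → HALT
  read '1': HALT → HALT
  read '1': HALT → HALT
  read '0': HALT → SEND
  read '0': SEND → HALT
  read '1': HALT → HALT
  end HALT, accepted
w2:
  start at SEND
  read '0': SEND → HALT
  read '0': HALT → SEND
  read '1': SEND → PASS
  read '1': PASS → HALT
  read '0': HALT → SEND
  read '1': SEND → PASS
  read '0': PASS → SEND
  read '1': SEND → PASS
  read '0': PASS → SEND
  read '0': SEND → HALT
  read '1': HALT → HALT
  read '1': HALT → HALT
  read '1': HALT → HALT
  read '0': HALT → SEND
  read '1': SEND → PASS
  read '0': PASS → SEND
  read '0': SEND → HALT
  read '0': HALT → SEND
  read '1': SEND → PASS
  read '0': PASS → SEND
  read '0': SEND → HALT
  end HALT, accepted
w3:
  start at SEND
  read '1': SEND → PASS
  read '0': PASS → SEND
  read '0': SEND → HALT
  read '1': HALT → HALT
  read '1': HALT → HALT
  read '1': HALT → HALT
  read '1': HALT → HALT
  read '0': HALT → SEND
  read '1': SEND → PASS
  read '0': PASS → SEND
  read '0': SEND → HALT
  read '1': HALT → HALT
  end HALT, accepted
w4:
  start at SEND
  read '0': SEND → HALT
  read '1': HALT → HALT
  read '1': HALT → HALT
  read '1': HALT → HALT
  read '0': HALT → SEND
  read '0': SEND → HALT
  read '0': HALT → SEND
  read '1': SEND → PASS
  read '1': PASS → HALT
  read '1': HALT → HALT
  read '1': HALT → HALT
  read '1': HALT → HALT
  read '1': HALT → HALT
  read '0': HALT → SEND
  read '0': SEND → HALT
  read '1': HALT → HALT
  read '1': HALT → HALT
  read '1': HALT → HALT
  read '0': HALT → SEND
  read '0': SEND → HALT
  read '1': HALT → HALT
  end HALT, accepted
w5:
  start at SEND
  read '1': SEND → PASS
  read '1': PASS → HALT
  read '0': HALT → SEND
  read '0': SEND → HALT
  read '0': HALT → SEND
  read '1': SEND → PASS
  read '1': PASS → HALT
  read '0': HALT → SEND
  read '1': SEND → PASS
  read '0': PASS → SEND
  read '1': SEND → PASS
  read '0': PASS → SEND
  read '1': SEND → PASS
  read '1': PASS → HALT
  read '1': HALT → HALT
  read '1': HALT → HALT
  read '0': HALT → SEND
  read '0': SEND → HALT
  read '0': HALT → SEND
  read '0': SEND → HALT
  read '1': HALT → HALT
  read '0': HALT → SEND
  read '1': SEND → PASS
  end PASS, rejected

w1, w2, w3, w4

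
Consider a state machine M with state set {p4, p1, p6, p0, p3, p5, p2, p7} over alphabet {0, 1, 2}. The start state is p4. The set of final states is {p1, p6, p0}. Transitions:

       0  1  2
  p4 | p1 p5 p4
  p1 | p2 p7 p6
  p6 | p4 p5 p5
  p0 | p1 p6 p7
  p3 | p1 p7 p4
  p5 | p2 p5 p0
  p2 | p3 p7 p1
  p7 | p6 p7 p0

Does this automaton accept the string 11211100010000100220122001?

p4 → p5 → p5 → p0 → p6 → p5 → p5 → p2 → p3 → p1 → p7 → p6 → p4 → p1 → p2 → p7 → p6 → p4 → p4 → p4 → p1 → p7 → p0 → p7 → p6 → p4 → p5
End state p5 is not accepting.

No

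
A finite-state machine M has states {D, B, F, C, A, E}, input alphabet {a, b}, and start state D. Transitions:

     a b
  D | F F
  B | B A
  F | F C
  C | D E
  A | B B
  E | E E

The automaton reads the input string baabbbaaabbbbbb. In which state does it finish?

E

start at D
read 'b': D → F
read 'a': F → F
read 'a': F → F
read 'b': F → C
read 'b': C → E
read 'b': E → E
read 'a': E → E
read 'a': E → E
read 'a': E → E
read 'b': E → E
read 'b': E → E
read 'b': E → E
read 'b': E → E
read 'b': E → E
read 'b': E → E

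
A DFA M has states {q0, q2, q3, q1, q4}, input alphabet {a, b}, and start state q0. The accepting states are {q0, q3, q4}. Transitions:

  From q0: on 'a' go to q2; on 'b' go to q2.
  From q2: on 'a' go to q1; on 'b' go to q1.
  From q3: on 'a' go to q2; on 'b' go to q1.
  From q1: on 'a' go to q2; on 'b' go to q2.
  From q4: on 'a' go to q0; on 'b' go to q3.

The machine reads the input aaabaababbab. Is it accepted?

Trace: q0 -a-> q2 -a-> q1 -a-> q2 -b-> q1 -a-> q2 -a-> q1 -b-> q2 -a-> q1 -b-> q2 -b-> q1 -a-> q2 -b-> q1
End state q1 is not accepting.

No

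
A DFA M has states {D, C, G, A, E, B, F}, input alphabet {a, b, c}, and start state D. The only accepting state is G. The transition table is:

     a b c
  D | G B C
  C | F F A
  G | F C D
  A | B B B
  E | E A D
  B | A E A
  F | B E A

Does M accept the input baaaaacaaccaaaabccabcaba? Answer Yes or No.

start at D
read 'b': D → B
read 'a': B → A
read 'a': A → B
read 'a': B → A
read 'a': A → B
read 'a': B → A
read 'c': A → B
read 'a': B → A
read 'a': A → B
read 'c': B → A
read 'c': A → B
read 'a': B → A
read 'a': A → B
read 'a': B → A
read 'a': A → B
read 'b': B → E
read 'c': E → D
read 'c': D → C
read 'a': C → F
read 'b': F → E
read 'c': E → D
read 'a': D → G
read 'b': G → C
read 'a': C → F
End state F is not accepting.

No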